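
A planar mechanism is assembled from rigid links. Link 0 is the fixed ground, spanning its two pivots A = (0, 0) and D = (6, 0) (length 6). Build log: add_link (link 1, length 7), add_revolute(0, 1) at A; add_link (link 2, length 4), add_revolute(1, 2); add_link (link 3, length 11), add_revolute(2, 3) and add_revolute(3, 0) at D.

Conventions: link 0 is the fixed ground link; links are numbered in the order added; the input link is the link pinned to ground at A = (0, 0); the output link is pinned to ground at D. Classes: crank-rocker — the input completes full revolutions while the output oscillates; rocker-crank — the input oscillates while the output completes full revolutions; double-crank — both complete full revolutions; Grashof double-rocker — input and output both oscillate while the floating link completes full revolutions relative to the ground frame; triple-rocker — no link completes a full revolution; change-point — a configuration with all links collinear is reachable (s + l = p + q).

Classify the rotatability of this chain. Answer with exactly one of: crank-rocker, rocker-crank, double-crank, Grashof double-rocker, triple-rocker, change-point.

lengths: ground=6, input=7, coupler=4, output=11
sorted: s=4 (shortest), l=11 (longest), p+q=13
s + l = 15 vs p + q = 13
s + l > p + q → non-Grashof → no link fully rotates → triple-rocker

triple-rocker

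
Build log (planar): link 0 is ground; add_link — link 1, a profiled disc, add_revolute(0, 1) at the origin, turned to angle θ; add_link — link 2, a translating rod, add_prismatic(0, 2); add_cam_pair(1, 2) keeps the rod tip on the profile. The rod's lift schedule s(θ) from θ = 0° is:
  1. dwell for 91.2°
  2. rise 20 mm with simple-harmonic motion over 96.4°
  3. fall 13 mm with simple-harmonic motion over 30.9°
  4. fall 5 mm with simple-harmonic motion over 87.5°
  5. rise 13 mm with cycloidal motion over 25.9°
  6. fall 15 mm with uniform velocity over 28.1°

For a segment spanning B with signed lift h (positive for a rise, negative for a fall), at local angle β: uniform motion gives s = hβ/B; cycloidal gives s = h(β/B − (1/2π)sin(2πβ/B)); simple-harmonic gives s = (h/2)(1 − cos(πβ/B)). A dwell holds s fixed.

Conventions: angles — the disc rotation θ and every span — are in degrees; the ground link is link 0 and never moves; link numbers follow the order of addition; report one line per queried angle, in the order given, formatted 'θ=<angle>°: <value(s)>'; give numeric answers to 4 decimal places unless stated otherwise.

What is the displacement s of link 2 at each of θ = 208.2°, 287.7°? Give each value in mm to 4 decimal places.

seg 1 [0°–91.2°] dwell: s stays 0.0000
seg 2 [91.2°–187.6°] simple-harmonic, h=20: full span → s += 20 → s = 20.0000
seg 3 [187.6°–218.5°] simple-harmonic, h=-13: θ=208.2° here. β=20.6, B=30.9. -13/2·(1 − cos(π·0.6667)) = -9.7500 → s = 10.2500
seg 3 [187.6°–218.5°] simple-harmonic, h=-13: full span → s += -13 → s = 7.0000
seg 4 [218.5°–306°] simple-harmonic, h=-5: θ=287.7° here. β=69.2, B=87.5. -5/2·(1 − cos(π·0.7909)) = -4.4795 → s = 2.5205

θ=208.2°: 10.2500
θ=287.7°: 2.5205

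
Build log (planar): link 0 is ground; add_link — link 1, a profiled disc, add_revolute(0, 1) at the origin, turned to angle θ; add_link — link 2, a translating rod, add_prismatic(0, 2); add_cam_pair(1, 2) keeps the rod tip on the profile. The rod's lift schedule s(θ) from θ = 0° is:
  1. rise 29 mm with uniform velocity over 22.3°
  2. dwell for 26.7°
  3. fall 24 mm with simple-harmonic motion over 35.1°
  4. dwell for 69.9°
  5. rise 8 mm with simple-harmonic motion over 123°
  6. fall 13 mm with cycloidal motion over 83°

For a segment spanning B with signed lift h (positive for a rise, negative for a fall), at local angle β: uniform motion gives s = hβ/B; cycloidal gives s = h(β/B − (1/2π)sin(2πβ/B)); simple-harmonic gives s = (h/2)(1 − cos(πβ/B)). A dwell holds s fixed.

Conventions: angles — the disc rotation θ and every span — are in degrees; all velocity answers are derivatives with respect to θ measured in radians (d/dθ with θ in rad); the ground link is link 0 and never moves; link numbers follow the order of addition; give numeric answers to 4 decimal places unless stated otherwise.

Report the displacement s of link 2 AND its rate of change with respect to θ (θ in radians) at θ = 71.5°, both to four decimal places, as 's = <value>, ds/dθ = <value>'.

seg 1 [0°–22.3°] uniform, h=29: full span → s += 29 → s = 29.0000
seg 2 [22.3°–49°] dwell: s stays 29.0000
seg 3 [49°–84.1°] simple-harmonic, h=-24: θ=71.5° here. β=22.5, B=35.1. -24/2·(1 − cos(π·0.6410)) = -17.1443 → s = 11.8557
velocity in seg [49°–84.1°] (simple-harmonic), θ in radians: β = 22.5° = 0.3927 rad, B = 35.1° = 0.6126 rad; ds/dθ = (πh/(2B)) sin(πβ/B) = (π·(-24)/(2·0.6126)) sin(π·0.6410) = -55.596950 mm/rad

s = 11.8557, ds/dθ = -55.5969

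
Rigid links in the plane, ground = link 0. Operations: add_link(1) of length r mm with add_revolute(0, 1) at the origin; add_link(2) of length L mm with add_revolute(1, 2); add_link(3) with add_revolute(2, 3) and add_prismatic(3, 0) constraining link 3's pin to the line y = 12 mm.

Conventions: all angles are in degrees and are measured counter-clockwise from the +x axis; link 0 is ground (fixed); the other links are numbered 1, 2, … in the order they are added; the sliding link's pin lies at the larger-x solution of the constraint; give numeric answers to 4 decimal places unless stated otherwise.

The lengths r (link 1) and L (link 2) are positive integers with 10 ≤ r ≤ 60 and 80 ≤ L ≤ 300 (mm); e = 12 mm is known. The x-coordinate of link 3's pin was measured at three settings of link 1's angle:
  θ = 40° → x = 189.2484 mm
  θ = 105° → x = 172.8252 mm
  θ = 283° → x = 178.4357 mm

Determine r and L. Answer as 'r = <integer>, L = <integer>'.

constraint per measurement: (x − r cos θ)² + (r sin θ − e)² = L²
subtracting the θ₁ and θ₂ equations cancels the r² and L² terms:
r = (x₁² − x₂²) / (2[(x₁cos θ₁ + e sin θ₁) − (x₂cos θ₂ + e sin θ₂)]) = 16.0000 → r = 16
L² = (x₁ − r cos θ₁)² + (r sin θ₁ − e)² = 31329.0005 → L = 177.0000 → L = 177
check at θ₃=283°: x = 178.4357 (printed 178.4357) ✓

r = 16, L = 177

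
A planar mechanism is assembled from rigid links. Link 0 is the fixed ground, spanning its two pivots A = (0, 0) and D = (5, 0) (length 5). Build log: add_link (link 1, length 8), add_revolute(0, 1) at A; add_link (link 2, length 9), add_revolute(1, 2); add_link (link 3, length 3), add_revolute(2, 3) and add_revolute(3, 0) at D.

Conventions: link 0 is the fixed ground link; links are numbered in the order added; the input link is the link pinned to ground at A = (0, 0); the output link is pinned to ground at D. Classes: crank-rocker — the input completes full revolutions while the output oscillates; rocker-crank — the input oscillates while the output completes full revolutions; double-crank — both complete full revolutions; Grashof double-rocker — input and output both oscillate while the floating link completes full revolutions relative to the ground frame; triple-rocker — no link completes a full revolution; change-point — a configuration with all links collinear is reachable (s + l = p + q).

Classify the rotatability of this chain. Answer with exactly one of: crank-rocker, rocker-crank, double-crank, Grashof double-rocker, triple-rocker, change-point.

lengths: ground=5, input=8, coupler=9, output=3
sorted: s=3 (shortest), l=9 (longest), p+q=13
s + l = 12 vs p + q = 13
s + l < p + q (Grashof) with shortest = output link → rocker-crank

rocker-crank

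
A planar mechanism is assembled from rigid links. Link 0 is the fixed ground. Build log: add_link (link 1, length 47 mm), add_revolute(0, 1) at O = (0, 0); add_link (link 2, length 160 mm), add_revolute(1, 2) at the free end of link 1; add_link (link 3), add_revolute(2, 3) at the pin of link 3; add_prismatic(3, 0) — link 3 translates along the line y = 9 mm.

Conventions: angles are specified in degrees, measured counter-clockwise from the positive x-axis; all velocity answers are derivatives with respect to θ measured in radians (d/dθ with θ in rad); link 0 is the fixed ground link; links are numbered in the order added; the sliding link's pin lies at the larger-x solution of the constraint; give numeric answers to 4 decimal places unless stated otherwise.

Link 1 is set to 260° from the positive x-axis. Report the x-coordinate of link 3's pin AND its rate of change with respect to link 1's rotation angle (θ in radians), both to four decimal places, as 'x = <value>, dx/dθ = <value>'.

geometry: r = 47 mm, L = 160 mm, e = 9 mm
crank pin P = (r cos θ, r sin θ) = (-8.161464, -46.285964)
h = r sin θ − e = -46.285964 − 9 = -55.285964
x = r cos θ + √(L² − h²) = -8.161464 + 150.144804 = 141.983340
dx/dθ = −r sin θ − h·r cos θ/√(L² − h²) (θ in radians; h = -55.285964) = 43.280769

x = 141.9833, dx/dθ = 43.2808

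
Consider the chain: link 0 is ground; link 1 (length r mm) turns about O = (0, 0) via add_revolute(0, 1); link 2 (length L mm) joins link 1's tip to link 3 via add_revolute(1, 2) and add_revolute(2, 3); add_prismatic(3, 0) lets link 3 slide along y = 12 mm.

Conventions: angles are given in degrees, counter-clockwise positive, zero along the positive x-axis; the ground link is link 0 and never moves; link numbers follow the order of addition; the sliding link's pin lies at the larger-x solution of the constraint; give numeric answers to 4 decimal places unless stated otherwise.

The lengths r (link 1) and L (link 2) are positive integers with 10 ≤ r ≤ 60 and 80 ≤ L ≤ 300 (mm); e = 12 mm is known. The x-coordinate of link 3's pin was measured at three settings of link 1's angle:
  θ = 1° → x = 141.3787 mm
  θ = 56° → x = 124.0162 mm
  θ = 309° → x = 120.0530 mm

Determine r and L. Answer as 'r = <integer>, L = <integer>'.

constraint per measurement: (x − r cos θ)² + (r sin θ − e)² = L²
subtracting the θ₁ and θ₂ equations cancels the r² and L² terms:
r = (x₁² − x₂²) / (2[(x₁cos θ₁ + e sin θ₁) − (x₂cos θ₂ + e sin θ₂)]) = 37.0000 → r = 37
L² = (x₁ − r cos θ₁)² + (r sin θ₁ − e)² = 11025.0087 → L = 105.0000 → L = 105
check at θ₃=309°: x = 120.0530 (printed 120.0530) ✓

r = 37, L = 105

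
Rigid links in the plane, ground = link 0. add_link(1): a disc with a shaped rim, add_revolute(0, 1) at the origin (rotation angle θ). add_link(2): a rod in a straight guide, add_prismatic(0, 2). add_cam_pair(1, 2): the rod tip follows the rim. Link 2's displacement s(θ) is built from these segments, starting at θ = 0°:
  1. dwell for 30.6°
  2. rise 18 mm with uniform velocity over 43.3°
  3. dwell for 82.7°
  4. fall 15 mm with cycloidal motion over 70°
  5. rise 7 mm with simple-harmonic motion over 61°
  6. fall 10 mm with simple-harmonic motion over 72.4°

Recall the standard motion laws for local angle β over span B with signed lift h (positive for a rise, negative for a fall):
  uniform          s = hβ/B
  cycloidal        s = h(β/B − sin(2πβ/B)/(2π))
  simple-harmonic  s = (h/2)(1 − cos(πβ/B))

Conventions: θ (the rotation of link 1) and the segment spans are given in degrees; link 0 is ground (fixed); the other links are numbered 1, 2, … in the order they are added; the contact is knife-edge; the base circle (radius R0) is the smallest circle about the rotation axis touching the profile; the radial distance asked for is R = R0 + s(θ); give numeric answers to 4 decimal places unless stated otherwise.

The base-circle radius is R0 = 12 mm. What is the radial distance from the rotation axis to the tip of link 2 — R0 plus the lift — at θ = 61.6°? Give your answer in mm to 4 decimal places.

segment 1 (0° to 30.6°, dwell): s unchanged at 0.0000
θ = 61.6° falls in segment 2 (30.6° to 73.9°, uniform, h = 18): β = 61.6 − 30.6 = 31°, B = 43.3°; Δs = 18·31/43.3 = 12.8868; s = 0.0000 + 12.8868 = 12.8868
R = R0 + s = 12 + 12.8868 = 24.8868

24.8868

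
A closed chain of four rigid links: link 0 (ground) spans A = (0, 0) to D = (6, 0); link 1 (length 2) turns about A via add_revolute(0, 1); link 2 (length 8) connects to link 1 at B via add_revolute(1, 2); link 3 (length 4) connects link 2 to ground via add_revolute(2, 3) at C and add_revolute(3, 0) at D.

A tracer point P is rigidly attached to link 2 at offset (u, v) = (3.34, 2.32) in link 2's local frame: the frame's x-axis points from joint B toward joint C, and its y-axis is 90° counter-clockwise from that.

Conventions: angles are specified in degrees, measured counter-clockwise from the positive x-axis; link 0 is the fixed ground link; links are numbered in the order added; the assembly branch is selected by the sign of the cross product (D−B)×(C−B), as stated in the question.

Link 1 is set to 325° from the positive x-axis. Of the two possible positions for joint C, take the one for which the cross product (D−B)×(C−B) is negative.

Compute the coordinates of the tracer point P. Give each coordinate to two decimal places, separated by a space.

A=(0,0), D=(6.00,0)
B = A + 2.00·(cos325°, sin325°) = (1.6383, -1.1472)
|BD| = 4.5100
circle(B,8.00) ∩ circle(D,4.00): a=7.5765, h=2.5684
  candidates: C₊=(8.3123,3.2639) cross=11.584; C₋=(9.6189,-1.7040) cross=-11.584
  branch - wants cross < 0 → take C=(9.6189,-1.7040) (cross=-11.584)
ex = (C−B)/|BC| = (0.9976,-0.0696); ey = (0.0696,0.9976)
P = B + 3.34·ex + 2.32·ey = (5.1317,0.9347)

5.13 0.93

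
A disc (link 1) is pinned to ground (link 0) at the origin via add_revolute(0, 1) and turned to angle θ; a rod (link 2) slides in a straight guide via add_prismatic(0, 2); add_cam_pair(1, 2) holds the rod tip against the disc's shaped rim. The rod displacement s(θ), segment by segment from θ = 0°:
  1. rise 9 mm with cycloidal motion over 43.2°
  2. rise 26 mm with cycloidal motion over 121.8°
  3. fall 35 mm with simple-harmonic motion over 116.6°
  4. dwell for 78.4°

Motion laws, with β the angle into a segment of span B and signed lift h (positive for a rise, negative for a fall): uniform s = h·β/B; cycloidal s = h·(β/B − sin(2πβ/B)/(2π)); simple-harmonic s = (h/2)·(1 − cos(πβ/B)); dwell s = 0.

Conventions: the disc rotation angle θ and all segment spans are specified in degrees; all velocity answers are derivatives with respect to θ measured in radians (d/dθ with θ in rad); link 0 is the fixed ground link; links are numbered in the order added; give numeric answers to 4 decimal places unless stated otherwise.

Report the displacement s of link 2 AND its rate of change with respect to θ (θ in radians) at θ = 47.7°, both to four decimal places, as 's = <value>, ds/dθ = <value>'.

segment 1 (0° to 43.2°, cycloidal, h = 9) is passed completely: s = 0.0000 + (9) = 9.0000
θ = 47.7° falls in segment 2 (43.2° to 165°, cycloidal, h = 26): β = 47.7 − 43.2 = 4.5°, B = 121.8°; Δs = 26·(0.0369 − sin(2π·0.0369)/(2π)) = 0.0086; s = 9.0000 + 0.0086 = 9.0086
velocity in seg [43.2°–165°] (cycloidal), θ in radians: β = 4.5° = 0.0785 rad, B = 121.8° = 2.1258 rad; ds/dθ = (h/B)(1 − cos(2πβ/B)) = (26/2.1258)(1 − cos(2π·0.0369)) = 0.328063 mm/rad

s = 9.0086, ds/dθ = 0.3281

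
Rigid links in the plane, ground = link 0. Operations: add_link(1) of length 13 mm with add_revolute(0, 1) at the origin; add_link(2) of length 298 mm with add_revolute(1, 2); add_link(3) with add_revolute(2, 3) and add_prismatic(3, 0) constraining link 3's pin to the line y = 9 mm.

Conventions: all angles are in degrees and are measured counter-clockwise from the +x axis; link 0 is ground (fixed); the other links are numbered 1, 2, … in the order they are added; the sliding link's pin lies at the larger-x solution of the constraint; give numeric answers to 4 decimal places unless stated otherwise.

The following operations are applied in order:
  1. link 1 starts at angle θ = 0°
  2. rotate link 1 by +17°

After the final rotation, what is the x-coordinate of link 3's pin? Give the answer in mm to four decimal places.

geometry: r = 13 mm, L = 298 mm, e = 9 mm; θ starts at 0°
rotate link 1 by +17°: θ ← 0° +17° = 17°
crank pin P = (r cos θ, r sin θ) = (12.431962, 3.800832)
h = r sin θ − e = 3.800832 − 9 = -5.199168
x = r cos θ + √(L² − h²) = 12.431962 + 297.954642 = 310.386604

310.3866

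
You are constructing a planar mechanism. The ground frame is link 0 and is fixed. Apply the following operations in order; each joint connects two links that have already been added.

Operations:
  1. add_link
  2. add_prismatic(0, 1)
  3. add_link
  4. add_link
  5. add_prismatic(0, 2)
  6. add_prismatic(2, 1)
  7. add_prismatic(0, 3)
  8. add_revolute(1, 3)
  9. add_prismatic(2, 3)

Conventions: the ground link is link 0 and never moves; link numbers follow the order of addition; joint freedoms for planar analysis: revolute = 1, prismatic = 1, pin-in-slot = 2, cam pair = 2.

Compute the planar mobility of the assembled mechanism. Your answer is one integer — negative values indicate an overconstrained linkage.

L=1 J1=0 J2=0
add link → L=2 J1=0 J2=0
P@0,1 dof=1 J1 → L=2 J1=1 J2=0
add link → L=3 J1=1 J2=0
add link → L=4 J1=1 J2=0
P@0,2 dof=1 J1 → L=4 J1=2 J2=0
P@2,1 dof=1 J1 → L=4 J1=3 J2=0
P@0,3 dof=1 J1 → L=4 J1=4 J2=0
R@1,3 dof=1 J1 → L=4 J1=5 J2=0
P@2,3 dof=1 J1 → L=4 J1=6 J2=0
M=3(L−1)−2J1−J2=3·3−2·6−0=-3

M = -3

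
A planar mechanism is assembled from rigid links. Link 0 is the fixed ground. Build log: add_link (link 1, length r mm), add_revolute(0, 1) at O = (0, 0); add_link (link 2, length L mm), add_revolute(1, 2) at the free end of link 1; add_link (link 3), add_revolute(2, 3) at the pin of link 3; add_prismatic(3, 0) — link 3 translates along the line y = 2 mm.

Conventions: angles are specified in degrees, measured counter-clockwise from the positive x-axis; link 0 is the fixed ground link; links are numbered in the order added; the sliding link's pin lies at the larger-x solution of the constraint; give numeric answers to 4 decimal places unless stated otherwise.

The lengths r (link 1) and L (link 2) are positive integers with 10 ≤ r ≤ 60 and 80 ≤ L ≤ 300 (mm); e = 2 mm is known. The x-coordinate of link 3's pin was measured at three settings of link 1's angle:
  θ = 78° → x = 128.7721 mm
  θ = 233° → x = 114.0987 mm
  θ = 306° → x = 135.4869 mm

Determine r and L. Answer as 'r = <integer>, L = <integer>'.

constraint per measurement: (x − r cos θ)² + (r sin θ − e)² = L²
subtracting the θ₁ and θ₂ equations cancels the r² and L² terms:
r = (x₁² − x₂²) / (2[(x₁cos θ₁ + e sin θ₁) − (x₂cos θ₂ + e sin θ₂)]) = 17.9999 → r = 18
L² = (x₁ − r cos θ₁)² + (r sin θ₁ − e)² = 15875.9910 → L = 126.0000 → L = 126
check at θ₃=306°: x = 135.4869 (printed 135.4869) ✓

r = 18, L = 126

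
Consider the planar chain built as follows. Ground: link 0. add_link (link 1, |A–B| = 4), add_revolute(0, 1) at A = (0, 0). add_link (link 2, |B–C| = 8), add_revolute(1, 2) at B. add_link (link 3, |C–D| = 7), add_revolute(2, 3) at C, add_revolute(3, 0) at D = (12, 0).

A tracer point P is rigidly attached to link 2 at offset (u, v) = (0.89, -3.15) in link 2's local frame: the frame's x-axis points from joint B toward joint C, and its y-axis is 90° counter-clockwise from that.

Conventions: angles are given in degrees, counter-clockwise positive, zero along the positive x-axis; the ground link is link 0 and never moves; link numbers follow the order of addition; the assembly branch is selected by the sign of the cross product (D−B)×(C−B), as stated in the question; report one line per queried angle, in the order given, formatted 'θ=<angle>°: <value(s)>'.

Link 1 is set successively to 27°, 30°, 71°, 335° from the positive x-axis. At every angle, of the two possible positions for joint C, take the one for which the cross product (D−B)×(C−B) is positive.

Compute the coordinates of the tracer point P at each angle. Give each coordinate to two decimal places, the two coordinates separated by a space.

A=(0,0), D=(12.00,0)
θ=27°: B = A + 4.00·(cos27°, sin27°) = (3.5640, 1.8160)
θ=27°: |BD| = 8.6292
θ=27°: circle(B,8.00) ∩ circle(D,7.00): a=5.1837, h=6.0933
θ=27°:   candidates: C₊=(9.9140,6.6820) cross=52.581; C₋=(7.3494,-5.2318) cross=-52.581
θ=27°:   branch + wants cross > 0 → take C=(9.9140,6.6820) (cross=52.581)
θ=27°: ex = (C−B)/|BC| = (0.7937,0.6082); ey = (-0.6082,0.7937)
θ=27°: P = B + 0.89·ex + -3.15·ey = (6.1864,-0.1430)
θ=30°: B = A + 4.00·(cos30°, sin30°) = (3.4641, 2.0000)
θ=30°: |BD| = 8.7671
θ=30°: circle(B,8.00) ∩ circle(D,7.00): a=5.2390, h=6.0459
θ=30°:   candidates: C₊=(9.9442,6.6913) cross=53.005; C₋=(7.1857,-5.0816) cross=-53.005
θ=30°:   branch + wants cross > 0 → take C=(9.9442,6.6913) (cross=53.005)
θ=30°: ex = (C−B)/|BC| = (0.8100,0.5864); ey = (-0.5864,0.8100)
θ=30°: P = B + 0.89·ex + -3.15·ey = (6.0322,-0.0296)
θ=71°: B = A + 4.00·(cos71°, sin71°) = (1.3023, 3.7821)
θ=71°: |BD| = 11.3466
θ=71°: circle(B,8.00) ∩ circle(D,7.00): a=6.3343, h=4.8864
θ=71°:   candidates: C₊=(8.9031,6.2777) cross=55.444; C₋=(5.6456,-2.9362) cross=-55.444
θ=71°:   branch + wants cross > 0 → take C=(8.9031,6.2777) (cross=55.444)
θ=71°: ex = (C−B)/|BC| = (0.9501,0.3119); ey = (-0.3119,0.9501)
θ=71°: P = B + 0.89·ex + -3.15·ey = (3.1305,1.0669)
θ=335°: B = A + 4.00·(cos335°, sin335°) = (3.6252, -1.6905)
θ=335°: |BD| = 8.5437
θ=335°: circle(B,8.00) ∩ circle(D,7.00): a=5.1497, h=6.1222
θ=335°:   candidates: C₊=(7.4618,5.3296) cross=52.306; C₋=(9.8844,-6.6727) cross=-52.306
θ=335°:   branch + wants cross > 0 → take C=(7.4618,5.3296) (cross=52.306)
θ=335°: ex = (C−B)/|BC| = (0.4796,0.8775); ey = (-0.8775,0.4796)
θ=335°: P = B + 0.89·ex + -3.15·ey = (6.8162,-2.4201)

θ=27°: 6.19 -0.14
θ=30°: 6.03 -0.03
θ=71°: 3.13 1.07
θ=335°: 6.82 -2.42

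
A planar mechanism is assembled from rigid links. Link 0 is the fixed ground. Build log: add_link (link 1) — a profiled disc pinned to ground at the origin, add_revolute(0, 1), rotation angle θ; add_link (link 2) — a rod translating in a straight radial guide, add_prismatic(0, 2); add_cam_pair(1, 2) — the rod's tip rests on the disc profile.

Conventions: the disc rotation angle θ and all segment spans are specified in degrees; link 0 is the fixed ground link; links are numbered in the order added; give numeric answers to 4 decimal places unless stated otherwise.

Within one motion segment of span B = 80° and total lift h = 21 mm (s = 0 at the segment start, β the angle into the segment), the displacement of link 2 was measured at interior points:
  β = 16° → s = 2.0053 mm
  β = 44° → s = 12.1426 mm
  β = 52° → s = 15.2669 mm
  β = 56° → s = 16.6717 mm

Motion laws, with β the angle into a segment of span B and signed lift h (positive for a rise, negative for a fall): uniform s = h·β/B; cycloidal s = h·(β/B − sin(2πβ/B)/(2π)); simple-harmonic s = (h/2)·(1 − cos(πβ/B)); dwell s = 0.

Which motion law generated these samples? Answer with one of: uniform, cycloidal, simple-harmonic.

candidates at β/B = r: uniform s = h·r (linear in β); cycloidal s = h·(r − sin(2πr)/(2π)); simple-harmonic s = (h/2)(1 − cos(πr))
β=16°: printed 2.0053 | uniform 4.2000, cycloidal 1.0213, simple-harmonic 2.0053
β=44°: printed 12.1426 | uniform 11.5500, cycloidal 12.5828, simple-harmonic 12.1426
β=52°: printed 15.2669 | uniform 13.6500, cycloidal 16.3539, simple-harmonic 15.2669
β=56°: printed 16.6717 | uniform 14.7000, cycloidal 17.8787, simple-harmonic 16.6717
only one law matches every sample → simple-harmonic

simple-harmonic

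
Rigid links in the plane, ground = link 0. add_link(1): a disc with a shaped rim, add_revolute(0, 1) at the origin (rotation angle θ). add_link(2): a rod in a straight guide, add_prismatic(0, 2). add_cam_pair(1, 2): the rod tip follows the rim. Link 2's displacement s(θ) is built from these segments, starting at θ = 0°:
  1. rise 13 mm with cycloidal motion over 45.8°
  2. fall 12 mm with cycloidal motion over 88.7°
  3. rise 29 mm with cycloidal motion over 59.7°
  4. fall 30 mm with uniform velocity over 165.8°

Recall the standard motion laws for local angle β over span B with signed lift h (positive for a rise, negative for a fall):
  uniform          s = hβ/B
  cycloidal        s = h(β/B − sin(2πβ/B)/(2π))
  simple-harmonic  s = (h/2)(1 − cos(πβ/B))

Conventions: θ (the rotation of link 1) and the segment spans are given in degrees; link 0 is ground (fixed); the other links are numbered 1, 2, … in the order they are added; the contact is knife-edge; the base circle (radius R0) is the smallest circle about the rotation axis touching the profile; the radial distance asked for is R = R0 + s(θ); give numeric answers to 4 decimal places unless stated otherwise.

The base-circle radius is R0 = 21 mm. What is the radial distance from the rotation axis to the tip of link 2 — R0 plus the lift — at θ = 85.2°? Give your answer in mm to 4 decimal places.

segment 1 (0° to 45.8°, cycloidal, h = 13) is passed completely: s = 0.0000 + (13) = 13.0000
θ = 85.2° falls in segment 2 (45.8° to 134.5°, cycloidal, h = -12): β = 85.2 − 45.8 = 39.4°, B = 88.7°; Δs = -12·(0.4442 − sin(2π·0.4442)/(2π)) = -4.6743; s = 13.0000 − 4.6743 = 8.3257
R = R0 + s = 21 + 8.3257 = 29.3257

29.3257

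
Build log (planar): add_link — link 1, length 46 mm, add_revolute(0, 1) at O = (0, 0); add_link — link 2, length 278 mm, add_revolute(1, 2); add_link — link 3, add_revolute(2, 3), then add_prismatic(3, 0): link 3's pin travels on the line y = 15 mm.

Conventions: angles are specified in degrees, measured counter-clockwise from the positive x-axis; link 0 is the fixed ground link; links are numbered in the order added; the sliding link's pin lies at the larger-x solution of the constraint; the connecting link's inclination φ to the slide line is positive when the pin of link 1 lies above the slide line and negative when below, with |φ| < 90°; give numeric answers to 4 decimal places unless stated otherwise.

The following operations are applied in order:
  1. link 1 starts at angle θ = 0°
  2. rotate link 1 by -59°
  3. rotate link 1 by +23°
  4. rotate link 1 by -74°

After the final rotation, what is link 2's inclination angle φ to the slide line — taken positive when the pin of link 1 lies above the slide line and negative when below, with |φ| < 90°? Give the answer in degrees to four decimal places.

geometry: r = 46 mm, L = 278 mm, e = 15 mm; θ starts at 0°
rotate link 1 by -59°: θ ← 0° -59° = -59°
rotate link 1 by +23°: θ ← -59° +23° = -36°
rotate link 1 by -74°: θ ← -36° -74° = -110°
h = r sin θ − e = -43.225861 − 15 = -58.225861
sin φ = h / L = -58.225861 / 278 = -0.20944554
φ = arcsin(-0.20944554) = -12.089862°

-12.0899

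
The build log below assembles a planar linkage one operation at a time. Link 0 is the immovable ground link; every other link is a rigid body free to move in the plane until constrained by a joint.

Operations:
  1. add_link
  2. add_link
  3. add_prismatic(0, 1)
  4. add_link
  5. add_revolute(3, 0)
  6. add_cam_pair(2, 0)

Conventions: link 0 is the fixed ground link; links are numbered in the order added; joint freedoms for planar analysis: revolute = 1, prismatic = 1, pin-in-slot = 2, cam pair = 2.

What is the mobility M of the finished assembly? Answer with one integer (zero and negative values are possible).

ground; <1,0,0>
#1 <2,0,0>
#2 <3,0,0>
P:0↔1 J1 <3,1,0>
#3 <4,1,0>
R:3↔0 J1 <4,2,0>
C:2↔0 J2 <4,2,1>
3×3 − 2×2 − 1×1 = 4

M = 4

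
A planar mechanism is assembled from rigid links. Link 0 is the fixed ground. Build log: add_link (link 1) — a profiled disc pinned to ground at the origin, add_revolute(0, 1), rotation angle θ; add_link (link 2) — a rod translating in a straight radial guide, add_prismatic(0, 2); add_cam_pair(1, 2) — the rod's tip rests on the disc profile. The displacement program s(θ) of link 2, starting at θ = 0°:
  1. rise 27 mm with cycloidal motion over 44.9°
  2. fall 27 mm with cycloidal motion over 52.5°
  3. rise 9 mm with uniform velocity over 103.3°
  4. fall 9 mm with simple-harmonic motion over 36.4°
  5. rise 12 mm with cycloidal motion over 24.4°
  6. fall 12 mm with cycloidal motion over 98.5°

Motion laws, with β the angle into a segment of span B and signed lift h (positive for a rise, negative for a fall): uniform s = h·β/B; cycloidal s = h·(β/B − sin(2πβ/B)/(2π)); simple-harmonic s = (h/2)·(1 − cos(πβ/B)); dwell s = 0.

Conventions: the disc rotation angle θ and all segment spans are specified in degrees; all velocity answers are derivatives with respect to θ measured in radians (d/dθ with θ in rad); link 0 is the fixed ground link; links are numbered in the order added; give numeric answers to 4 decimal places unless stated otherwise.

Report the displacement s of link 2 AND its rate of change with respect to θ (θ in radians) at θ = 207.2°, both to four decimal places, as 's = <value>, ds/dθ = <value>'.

seg 1 [0°–44.9°] cycloidal, h=27: full span → s += 27 → s = 27.0000
seg 2 [44.9°–97.4°] cycloidal, h=-27: full span → s += -27 → s = 0.0000
seg 3 [97.4°–200.7°] uniform, h=9: full span → s += 9 → s = 9.0000
seg 4 [200.7°–237.1°] simple-harmonic, h=-9: θ=207.2° here. β=6.5, B=36.4. -9/2·(1 − cos(π·0.1786)) = -0.6897 → s = 8.3103
velocity in seg [200.7°–237.1°] (simple-harmonic), θ in radians: β = 6.5° = 0.1134 rad, B = 36.4° = 0.6353 rad; ds/dθ = (πh/(2B)) sin(πβ/B) = (π·(-9)/(2·0.6353)) sin(π·0.1786) = -11.839175 mm/rad

s = 8.3103, ds/dθ = -11.8392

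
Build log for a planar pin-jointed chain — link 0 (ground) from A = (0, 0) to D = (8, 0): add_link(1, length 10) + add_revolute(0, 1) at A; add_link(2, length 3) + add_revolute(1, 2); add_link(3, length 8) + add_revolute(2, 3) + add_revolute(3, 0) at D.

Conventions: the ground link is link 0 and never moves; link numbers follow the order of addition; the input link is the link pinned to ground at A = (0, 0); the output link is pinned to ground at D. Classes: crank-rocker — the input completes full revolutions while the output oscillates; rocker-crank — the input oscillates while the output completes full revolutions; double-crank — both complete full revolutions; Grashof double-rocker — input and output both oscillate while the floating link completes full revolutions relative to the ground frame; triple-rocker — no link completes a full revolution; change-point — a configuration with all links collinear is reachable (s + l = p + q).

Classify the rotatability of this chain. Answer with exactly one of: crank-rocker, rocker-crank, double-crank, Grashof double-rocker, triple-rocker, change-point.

lengths: ground=8, input=10, coupler=3, output=8
sorted: s=3 (shortest), l=10 (longest), p+q=16
s + l = 13 vs p + q = 16
s + l < p + q (Grashof) with shortest = coupler link → Grashof double-rocker

Grashof double-rocker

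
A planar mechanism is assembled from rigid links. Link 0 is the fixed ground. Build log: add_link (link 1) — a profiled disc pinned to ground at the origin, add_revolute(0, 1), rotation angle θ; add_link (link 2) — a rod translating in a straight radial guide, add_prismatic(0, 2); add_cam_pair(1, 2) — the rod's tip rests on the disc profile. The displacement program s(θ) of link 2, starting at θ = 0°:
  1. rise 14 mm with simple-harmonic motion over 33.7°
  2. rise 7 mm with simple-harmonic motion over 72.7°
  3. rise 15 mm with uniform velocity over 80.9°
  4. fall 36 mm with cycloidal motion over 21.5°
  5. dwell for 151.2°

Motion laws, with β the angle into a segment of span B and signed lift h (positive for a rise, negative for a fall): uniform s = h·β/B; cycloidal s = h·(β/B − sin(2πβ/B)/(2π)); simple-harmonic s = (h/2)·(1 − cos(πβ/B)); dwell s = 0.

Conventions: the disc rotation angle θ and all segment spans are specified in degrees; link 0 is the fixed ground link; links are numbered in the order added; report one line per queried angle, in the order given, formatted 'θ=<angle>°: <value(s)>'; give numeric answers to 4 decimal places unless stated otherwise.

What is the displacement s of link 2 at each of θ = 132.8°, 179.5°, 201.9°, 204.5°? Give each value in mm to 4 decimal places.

seg 1 [0°–33.7°] simple-harmonic, h=14: full span → s += 14 → s = 14.0000
seg 2 [33.7°–106.4°] simple-harmonic, h=7: full span → s += 7 → s = 21.0000
seg 3 [106.4°–187.3°] uniform, h=15: θ=132.8° here. β=26.4, B=80.9. 15·26.4/80.9 = 4.8949 → s = 25.8949
seg 3 [106.4°–187.3°] uniform, h=15: θ=179.5° here. β=73.1, B=80.9. 15·73.1/80.9 = 13.5538 → s = 34.5538
seg 3 [106.4°–187.3°] uniform, h=15: full span → s += 15 → s = 36.0000
seg 4 [187.3°–208.8°] cycloidal, h=-36: θ=201.9° here. β=14.6, B=21.5. -36·(0.6791 − sin(2π·0.6791)/(2π)) = -29.6164 → s = 6.3836
seg 4 [187.3°–208.8°] cycloidal, h=-36: θ=204.5° here. β=17.2, B=21.5. -36·(0.8000 − sin(2π·0.8000)/(2π)) = -34.2492 → s = 1.7508

θ=132.8°: 25.8949
θ=179.5°: 34.5538
θ=201.9°: 6.3836
θ=204.5°: 1.7508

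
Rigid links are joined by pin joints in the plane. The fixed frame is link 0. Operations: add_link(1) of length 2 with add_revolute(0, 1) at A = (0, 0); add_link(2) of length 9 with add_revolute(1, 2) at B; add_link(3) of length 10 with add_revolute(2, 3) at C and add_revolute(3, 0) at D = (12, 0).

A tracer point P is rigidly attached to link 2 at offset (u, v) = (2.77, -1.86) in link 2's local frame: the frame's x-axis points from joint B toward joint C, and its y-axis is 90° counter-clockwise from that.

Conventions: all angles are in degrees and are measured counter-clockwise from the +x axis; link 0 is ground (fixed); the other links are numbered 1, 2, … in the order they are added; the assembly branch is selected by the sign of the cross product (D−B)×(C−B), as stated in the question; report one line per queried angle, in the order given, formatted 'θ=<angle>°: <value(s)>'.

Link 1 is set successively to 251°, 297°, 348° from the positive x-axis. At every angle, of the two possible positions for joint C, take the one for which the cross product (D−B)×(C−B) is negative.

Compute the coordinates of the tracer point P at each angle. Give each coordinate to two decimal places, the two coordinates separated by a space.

A=(0,0), D=(12.00,0)
θ=251°: B = A + 2.00·(cos251°, sin251°) = (-0.6511, -1.8910)
θ=251°: |BD| = 12.7917
θ=251°: circle(B,9.00) ∩ circle(D,10.00): a=5.6532, h=7.0030
θ=251°:   candidates: C₊=(3.9046,5.8707) cross=89.580; C₋=(5.9752,-7.9813) cross=-89.580
θ=251°:   branch - wants cross < 0 → take C=(5.9752,-7.9813) (cross=-89.580)
θ=251°: ex = (C−B)/|BC| = (0.7363,-0.6767); ey = (0.6767,0.7363)
θ=251°: P = B + 2.77·ex + -1.86·ey = (0.1296,-5.1349)
θ=297°: B = A + 2.00·(cos297°, sin297°) = (0.9080, -1.7820)
θ=297°: |BD| = 11.2343
θ=297°: circle(B,9.00) ∩ circle(D,10.00): a=4.7715, h=7.6310
θ=297°:   candidates: C₊=(4.4086,6.5093) cross=85.729; C₋=(6.8295,-8.5596) cross=-85.729
θ=297°:   branch - wants cross < 0 → take C=(6.8295,-8.5596) (cross=-85.729)
θ=297°: ex = (C−B)/|BC| = (0.6579,-0.7531); ey = (0.7531,0.6579)
θ=297°: P = B + 2.77·ex + -1.86·ey = (1.3298,-5.0918)
θ=348°: B = A + 2.00·(cos348°, sin348°) = (1.9563, -0.4158)
θ=348°: |BD| = 10.0523
θ=348°: circle(B,9.00) ∩ circle(D,10.00): a=4.0811, h=8.0215
θ=348°:   candidates: C₊=(5.7021,7.7676) cross=80.635; C₋=(6.3657,-8.2616) cross=-80.635
θ=348°:   branch - wants cross < 0 → take C=(6.3657,-8.2616) (cross=-80.635)
θ=348°: ex = (C−B)/|BC| = (0.4899,-0.8718); ey = (0.8718,0.4899)
θ=348°: P = B + 2.77·ex + -1.86·ey = (1.6919,-3.7419)

θ=251°: 0.13 -5.13
θ=297°: 1.33 -5.09
θ=348°: 1.69 -3.74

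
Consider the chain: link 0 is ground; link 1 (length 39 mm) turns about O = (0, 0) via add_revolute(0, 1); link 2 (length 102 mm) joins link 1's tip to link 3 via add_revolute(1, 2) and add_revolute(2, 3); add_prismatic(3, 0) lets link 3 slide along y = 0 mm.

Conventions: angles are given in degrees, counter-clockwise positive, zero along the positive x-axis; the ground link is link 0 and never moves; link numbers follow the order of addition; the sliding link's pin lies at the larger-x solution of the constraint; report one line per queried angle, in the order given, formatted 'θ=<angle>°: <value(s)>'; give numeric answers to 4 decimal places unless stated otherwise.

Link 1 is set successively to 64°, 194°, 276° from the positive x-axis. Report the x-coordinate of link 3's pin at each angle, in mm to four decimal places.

geometry: r = 39 mm, L = 102 mm, e = 0 mm
θ=64°: crank pin P = (r cos θ, r sin θ) = (17.096475, 35.052968)
θ=64°: h = r sin θ − e = 35.052968 − 0 = 35.052968
θ=64°: x = r cos θ + √(L² − h²) = 17.096475 + 95.787731 = 112.884206
θ=194°: crank pin P = (r cos θ, r sin θ) = (-37.841533, -9.434954)
θ=194°: h = r sin θ − e = -9.434954 − 0 = -9.434954
θ=194°: x = r cos θ + √(L² − h²) = -37.841533 + 101.562698 = 63.721165
θ=276°: crank pin P = (r cos θ, r sin θ) = (4.076610, -38.786354)
θ=276°: h = r sin θ − e = -38.786354 − 0 = -38.786354
θ=276°: x = r cos θ + √(L² − h²) = 4.076610 + 94.337791 = 98.414401

θ=64°: 112.8842
θ=194°: 63.7212
θ=276°: 98.4144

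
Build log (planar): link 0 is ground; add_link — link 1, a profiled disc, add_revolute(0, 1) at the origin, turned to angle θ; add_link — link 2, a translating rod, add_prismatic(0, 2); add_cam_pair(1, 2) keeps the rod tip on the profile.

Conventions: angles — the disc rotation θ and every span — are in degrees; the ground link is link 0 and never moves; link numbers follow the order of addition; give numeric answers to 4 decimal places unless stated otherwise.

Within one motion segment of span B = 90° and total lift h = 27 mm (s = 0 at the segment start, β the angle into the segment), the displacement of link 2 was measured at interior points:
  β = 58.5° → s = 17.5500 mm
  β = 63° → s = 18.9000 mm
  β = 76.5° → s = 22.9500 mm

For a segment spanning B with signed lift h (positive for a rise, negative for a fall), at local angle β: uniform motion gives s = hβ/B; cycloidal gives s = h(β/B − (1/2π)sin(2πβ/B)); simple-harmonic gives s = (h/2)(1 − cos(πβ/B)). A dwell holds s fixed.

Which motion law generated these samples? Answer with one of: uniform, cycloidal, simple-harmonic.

candidates at β/B = r: uniform s = h·r (linear in β); cycloidal s = h·(r − sin(2πr)/(2π)); simple-harmonic s = (h/2)(1 − cos(πr))
β=58.5°: printed 17.5500 | uniform 17.5500, cycloidal 21.0265, simple-harmonic 19.6289
β=63°: printed 18.9000 | uniform 18.9000, cycloidal 22.9869, simple-harmonic 21.4351
β=76.5°: printed 22.9500 | uniform 22.9500, cycloidal 26.4265, simple-harmonic 25.5286
only one law matches every sample → uniform

uniform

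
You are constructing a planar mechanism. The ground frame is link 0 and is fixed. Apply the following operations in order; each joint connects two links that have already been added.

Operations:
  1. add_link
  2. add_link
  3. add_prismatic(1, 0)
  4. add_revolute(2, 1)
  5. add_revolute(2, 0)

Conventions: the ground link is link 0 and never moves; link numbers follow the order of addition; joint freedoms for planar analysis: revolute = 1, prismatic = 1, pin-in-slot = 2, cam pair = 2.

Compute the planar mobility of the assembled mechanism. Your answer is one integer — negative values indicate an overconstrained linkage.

L=1 J1=0 J2=0
add link → L=2 J1=0 J2=0
add link → L=3 J1=0 J2=0
P@1,0 dof=1 J1 → L=3 J1=1 J2=0
R@2,1 dof=1 J1 → L=3 J1=2 J2=0
R@2,0 dof=1 J1 → L=3 J1=3 J2=0
M=3(L−1)−2J1−J2=3·2−2·3−0=0

M = 0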